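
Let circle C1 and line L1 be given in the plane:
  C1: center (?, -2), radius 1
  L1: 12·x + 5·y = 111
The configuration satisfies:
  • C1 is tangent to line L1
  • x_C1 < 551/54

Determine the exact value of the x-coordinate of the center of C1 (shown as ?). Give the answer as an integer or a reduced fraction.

9

1. [C1‖L1]  x_C1² − (121/6)x_C1 + 201/2 = 0  ⇒  x_C1 = 9 or 67/6
2. given x_C1 < 551/54: keep 9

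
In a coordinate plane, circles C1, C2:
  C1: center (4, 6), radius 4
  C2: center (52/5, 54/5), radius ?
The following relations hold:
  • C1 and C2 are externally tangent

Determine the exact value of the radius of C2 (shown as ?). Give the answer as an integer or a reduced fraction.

1. [ext C1·C2]  r_C2² + 8r_C2 − 48 = 0  ⇒  r_C2 = 4 (r>0 drops 1)

4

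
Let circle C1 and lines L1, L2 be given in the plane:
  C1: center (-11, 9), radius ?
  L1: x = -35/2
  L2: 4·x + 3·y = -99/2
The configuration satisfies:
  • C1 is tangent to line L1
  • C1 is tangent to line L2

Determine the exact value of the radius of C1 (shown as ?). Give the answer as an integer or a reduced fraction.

13/2

1. [C1‖L1]  r_C1² − 169/4 = 0  ⇒  r_C1 = 13/2 (r>0 drops 1)
2. [C1‖L2]  r_C1² − 169/4 = 0  ⇒  r_C1 = 13/2 (r>0 drops 1)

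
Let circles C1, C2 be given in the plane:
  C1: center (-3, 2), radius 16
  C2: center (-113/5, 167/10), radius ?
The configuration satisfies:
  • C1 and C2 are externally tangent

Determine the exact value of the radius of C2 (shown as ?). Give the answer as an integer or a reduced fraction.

17/2

1. [ext C1·C2]  r_C2² + 32r_C2 − 1377/4 = 0  ⇒  r_C2 = 17/2 (r>0 drops 1)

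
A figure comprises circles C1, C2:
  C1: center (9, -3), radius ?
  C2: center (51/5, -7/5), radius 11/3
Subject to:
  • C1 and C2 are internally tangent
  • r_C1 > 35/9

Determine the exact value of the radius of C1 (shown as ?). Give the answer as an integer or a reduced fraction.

17/3

1. [int C1,C2]  r_C1² − (22/3)r_C1 + 85/9 = 0  ⇒  r_C1 = 5/3 or 17/3
2. given r_C1 > 35/9: keep 17/3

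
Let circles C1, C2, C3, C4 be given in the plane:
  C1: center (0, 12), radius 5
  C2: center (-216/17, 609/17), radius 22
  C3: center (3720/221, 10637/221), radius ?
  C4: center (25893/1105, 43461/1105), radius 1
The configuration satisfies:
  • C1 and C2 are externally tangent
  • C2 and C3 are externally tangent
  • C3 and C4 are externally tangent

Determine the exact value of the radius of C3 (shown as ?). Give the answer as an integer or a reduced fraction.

10

1. [ext C2·C3]  r_C3² + 44r_C3 − 540 = 0  ⇒  r_C3 = 10 (r>0 drops 1)
2. [ext C3·C4]  r_C3² + 2r_C3 − 120 = 0  ⇒  r_C3 = 10 (r>0 drops 1)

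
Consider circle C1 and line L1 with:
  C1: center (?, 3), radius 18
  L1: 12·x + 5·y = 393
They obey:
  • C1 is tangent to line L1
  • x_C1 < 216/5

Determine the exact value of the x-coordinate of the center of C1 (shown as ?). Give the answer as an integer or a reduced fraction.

12

1. [C1‖L1]  x_C1² − 63x_C1 + 612 = 0  ⇒  x_C1 = 12 or 51
2. given x_C1 < 216/5: keep 12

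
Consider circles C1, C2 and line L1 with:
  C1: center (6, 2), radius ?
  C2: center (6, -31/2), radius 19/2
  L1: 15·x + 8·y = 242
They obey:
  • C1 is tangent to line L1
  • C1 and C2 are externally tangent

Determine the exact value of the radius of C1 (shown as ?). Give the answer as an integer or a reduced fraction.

1. [C1‖L1]  r_C1² − 64 = 0  ⇒  r_C1 = 8 (r>0 drops 1)
2. [ext C1·C2]  r_C1² + 19r_C1 − 216 = 0  ⇒  r_C1 = 8 (r>0 drops 1)

8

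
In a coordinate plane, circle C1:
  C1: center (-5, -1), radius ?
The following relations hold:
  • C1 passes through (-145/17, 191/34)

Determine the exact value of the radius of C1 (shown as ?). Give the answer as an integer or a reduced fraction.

15/2

1. [C1∋P]  r_C1² − 225/4 = 0  ⇒  r_C1 = 15/2 (r>0 drops 1)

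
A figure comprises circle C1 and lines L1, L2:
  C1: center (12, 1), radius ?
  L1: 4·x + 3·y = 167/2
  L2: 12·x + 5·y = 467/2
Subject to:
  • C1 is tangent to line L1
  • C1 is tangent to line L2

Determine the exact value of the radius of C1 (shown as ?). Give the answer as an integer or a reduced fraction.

1. [C1‖L1]  r_C1² − 169/4 = 0  ⇒  r_C1 = 13/2 (r>0 drops 1)
2. [C1‖L2]  r_C1² − 169/4 = 0  ⇒  r_C1 = 13/2 (r>0 drops 1)

13/2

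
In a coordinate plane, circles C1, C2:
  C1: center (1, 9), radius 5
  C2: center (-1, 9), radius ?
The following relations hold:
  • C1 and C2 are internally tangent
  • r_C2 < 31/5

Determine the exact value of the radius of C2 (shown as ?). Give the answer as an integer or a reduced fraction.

1. [int C1,C2]  r_C2² − 10r_C2 + 21 = 0  ⇒  r_C2 = 3 or 7
2. given r_C2 < 31/5: keep 3

3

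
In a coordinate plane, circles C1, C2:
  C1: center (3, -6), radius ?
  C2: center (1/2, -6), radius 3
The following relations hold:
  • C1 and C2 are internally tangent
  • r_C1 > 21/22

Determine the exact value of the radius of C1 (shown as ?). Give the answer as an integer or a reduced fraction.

1. [int C1,C2]  r_C1² − 6r_C1 + 11/4 = 0  ⇒  r_C1 = 1/2 or 11/2
2. given r_C1 > 21/22: keep 11/2

11/2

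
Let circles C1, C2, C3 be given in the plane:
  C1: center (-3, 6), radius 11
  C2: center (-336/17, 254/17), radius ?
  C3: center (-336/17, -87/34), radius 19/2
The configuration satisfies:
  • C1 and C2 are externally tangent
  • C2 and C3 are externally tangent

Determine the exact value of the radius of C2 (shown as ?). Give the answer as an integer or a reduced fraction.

1. [ext C1·C2]  r_C2² + 22r_C2 − 240 = 0  ⇒  r_C2 = 8 (r>0 drops 1)
2. [ext C2·C3]  r_C2² + 19r_C2 − 216 = 0  ⇒  r_C2 = 8 (r>0 drops 1)

8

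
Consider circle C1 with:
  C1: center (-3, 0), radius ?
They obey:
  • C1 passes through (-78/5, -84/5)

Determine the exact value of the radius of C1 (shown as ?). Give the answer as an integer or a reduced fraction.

21

1. [C1∋P]  r_C1² − 441 = 0  ⇒  r_C1 = 21 (r>0 drops 1)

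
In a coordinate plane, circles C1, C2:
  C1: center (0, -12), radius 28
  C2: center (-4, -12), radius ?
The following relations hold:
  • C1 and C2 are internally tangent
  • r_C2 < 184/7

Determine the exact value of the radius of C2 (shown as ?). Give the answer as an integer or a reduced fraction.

1. [int C1,C2]  r_C2² − 56r_C2 + 768 = 0  ⇒  r_C2 = 24 or 32
2. given r_C2 < 184/7: keep 24

24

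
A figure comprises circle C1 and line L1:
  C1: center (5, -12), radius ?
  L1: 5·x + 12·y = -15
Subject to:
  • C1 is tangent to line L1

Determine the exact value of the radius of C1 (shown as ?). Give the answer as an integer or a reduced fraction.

1. [C1‖L1]  r_C1² − 64 = 0  ⇒  r_C1 = 8 (r>0 drops 1)

8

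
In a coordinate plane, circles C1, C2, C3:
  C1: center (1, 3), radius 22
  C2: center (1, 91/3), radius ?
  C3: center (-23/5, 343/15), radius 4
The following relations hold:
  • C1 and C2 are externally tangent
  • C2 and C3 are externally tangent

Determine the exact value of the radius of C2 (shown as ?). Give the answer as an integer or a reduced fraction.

16/3

1. [ext C1·C2]  r_C2² + 44r_C2 − 2368/9 = 0  ⇒  r_C2 = 16/3 (r>0 drops 1)
2. [ext C2·C3]  r_C2² + 8r_C2 − 640/9 = 0  ⇒  r_C2 = 16/3 (r>0 drops 1)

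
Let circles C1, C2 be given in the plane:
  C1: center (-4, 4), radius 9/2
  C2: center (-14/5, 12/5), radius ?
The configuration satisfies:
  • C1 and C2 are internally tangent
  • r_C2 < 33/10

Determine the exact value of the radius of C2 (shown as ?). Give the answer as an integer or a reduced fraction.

5/2

1. [int C1,C2]  r_C2² − 9r_C2 + 65/4 = 0  ⇒  r_C2 = 5/2 or 13/2
2. given r_C2 < 33/10: keep 5/2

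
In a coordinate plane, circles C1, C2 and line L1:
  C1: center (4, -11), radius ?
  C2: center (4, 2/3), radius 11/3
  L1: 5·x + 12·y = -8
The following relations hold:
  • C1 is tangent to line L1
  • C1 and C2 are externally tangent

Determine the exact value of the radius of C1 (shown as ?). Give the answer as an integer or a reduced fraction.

1. [C1‖L1]  r_C1² − 64 = 0  ⇒  r_C1 = 8 (r>0 drops 1)
2. [ext C1·C2]  r_C1² + (22/3)r_C1 − 368/3 = 0  ⇒  r_C1 = 8 (r>0 drops 1)

8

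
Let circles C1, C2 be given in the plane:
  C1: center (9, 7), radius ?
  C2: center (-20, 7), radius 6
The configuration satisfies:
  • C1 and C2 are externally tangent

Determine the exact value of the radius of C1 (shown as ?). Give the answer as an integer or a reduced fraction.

1. [ext C1·C2]  r_C1² + 12r_C1 − 805 = 0  ⇒  r_C1 = 23 (r>0 drops 1)

23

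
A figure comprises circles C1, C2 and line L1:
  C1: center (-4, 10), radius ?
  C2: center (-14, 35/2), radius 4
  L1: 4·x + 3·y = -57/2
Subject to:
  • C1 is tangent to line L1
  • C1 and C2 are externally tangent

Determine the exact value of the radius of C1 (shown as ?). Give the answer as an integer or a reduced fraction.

17/2

1. [C1‖L1]  r_C1² − 289/4 = 0  ⇒  r_C1 = 17/2 (r>0 drops 1)
2. [ext C1·C2]  r_C1² + 8r_C1 − 561/4 = 0  ⇒  r_C1 = 17/2 (r>0 drops 1)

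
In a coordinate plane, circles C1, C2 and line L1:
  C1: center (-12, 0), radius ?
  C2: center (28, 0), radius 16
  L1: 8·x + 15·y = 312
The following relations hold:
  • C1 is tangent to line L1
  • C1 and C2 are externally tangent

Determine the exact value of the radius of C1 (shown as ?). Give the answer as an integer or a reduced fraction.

24

1. [C1‖L1]  r_C1² − 576 = 0  ⇒  r_C1 = 24 (r>0 drops 1)
2. [ext C1·C2]  r_C1² + 32r_C1 − 1344 = 0  ⇒  r_C1 = 24 (r>0 drops 1)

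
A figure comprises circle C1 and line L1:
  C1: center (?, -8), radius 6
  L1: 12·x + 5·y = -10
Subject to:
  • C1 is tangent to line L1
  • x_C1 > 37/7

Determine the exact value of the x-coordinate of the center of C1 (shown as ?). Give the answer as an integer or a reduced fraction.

1. [C1‖L1]  x_C1² − 5x_C1 − 36 = 0  ⇒  x_C1 = -4 or 9
2. given x_C1 > 37/7: keep 9

9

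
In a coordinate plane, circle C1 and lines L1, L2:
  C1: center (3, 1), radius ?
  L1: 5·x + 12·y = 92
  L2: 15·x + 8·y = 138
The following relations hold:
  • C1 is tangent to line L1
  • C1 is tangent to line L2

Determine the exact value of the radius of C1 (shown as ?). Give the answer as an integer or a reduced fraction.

1. [C1‖L1]  r_C1² − 25 = 0  ⇒  r_C1 = 5 (r>0 drops 1)
2. [C1‖L2]  r_C1² − 25 = 0  ⇒  r_C1 = 5 (r>0 drops 1)

5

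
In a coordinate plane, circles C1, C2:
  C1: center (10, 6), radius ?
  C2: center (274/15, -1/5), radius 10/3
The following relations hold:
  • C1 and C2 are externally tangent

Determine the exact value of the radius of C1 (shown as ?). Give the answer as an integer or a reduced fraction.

7

1. [ext C1·C2]  r_C1² + (20/3)r_C1 − 287/3 = 0  ⇒  r_C1 = 7 (r>0 drops 1)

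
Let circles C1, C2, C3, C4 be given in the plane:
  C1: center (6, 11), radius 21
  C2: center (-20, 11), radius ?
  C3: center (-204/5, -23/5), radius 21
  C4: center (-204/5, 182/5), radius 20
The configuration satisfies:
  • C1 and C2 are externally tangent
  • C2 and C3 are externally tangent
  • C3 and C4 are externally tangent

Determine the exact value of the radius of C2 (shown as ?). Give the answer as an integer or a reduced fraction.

1. [ext C1·C2]  r_C2² + 42r_C2 − 235 = 0  ⇒  r_C2 = 5 (r>0 drops 1)
2. [ext C2·C3]  r_C2² + 42r_C2 − 235 = 0  ⇒  r_C2 = 5 (r>0 drops 1)

5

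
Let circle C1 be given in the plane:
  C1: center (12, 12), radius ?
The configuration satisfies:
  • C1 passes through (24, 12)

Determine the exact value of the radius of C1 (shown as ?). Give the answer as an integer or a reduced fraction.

1. [C1∋P]  r_C1² − 144 = 0  ⇒  r_C1 = 12 (r>0 drops 1)

12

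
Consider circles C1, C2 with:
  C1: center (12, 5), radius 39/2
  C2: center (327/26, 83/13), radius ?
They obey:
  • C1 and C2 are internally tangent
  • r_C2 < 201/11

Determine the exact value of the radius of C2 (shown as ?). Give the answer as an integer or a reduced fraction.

1. [int C1,C2]  r_C2² − 39r_C2 + 378 = 0  ⇒  r_C2 = 18 or 21
2. given r_C2 < 201/11: keep 18

18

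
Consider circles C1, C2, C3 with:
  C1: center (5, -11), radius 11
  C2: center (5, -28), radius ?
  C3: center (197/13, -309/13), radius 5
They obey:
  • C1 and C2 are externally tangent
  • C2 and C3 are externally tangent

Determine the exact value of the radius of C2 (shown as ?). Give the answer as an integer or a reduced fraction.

6

1. [ext C1·C2]  r_C2² + 22r_C2 − 168 = 0  ⇒  r_C2 = 6 (r>0 drops 1)
2. [ext C2·C3]  r_C2² + 10r_C2 − 96 = 0  ⇒  r_C2 = 6 (r>0 drops 1)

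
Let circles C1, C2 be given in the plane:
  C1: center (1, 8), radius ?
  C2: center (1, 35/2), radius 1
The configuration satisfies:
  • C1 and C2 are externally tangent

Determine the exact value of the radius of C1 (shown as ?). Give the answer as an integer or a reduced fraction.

1. [ext C1·C2]  r_C1² + 2r_C1 − 357/4 = 0  ⇒  r_C1 = 17/2 (r>0 drops 1)

17/2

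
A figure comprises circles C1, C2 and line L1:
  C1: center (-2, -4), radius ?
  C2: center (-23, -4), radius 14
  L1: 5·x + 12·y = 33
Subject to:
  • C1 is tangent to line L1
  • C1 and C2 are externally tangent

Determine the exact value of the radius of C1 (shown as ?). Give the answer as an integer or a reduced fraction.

1. [C1‖L1]  r_C1² − 49 = 0  ⇒  r_C1 = 7 (r>0 drops 1)
2. [ext C1·C2]  r_C1² + 28r_C1 − 245 = 0  ⇒  r_C1 = 7 (r>0 drops 1)

7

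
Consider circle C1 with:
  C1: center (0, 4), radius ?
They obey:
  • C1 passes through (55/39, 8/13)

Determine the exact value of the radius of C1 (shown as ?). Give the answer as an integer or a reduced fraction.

1. [C1∋P]  r_C1² − 121/9 = 0  ⇒  r_C1 = 11/3 (r>0 drops 1)

11/3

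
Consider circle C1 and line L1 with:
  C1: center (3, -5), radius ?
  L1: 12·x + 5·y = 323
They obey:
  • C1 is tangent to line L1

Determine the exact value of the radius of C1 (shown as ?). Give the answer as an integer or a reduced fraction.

1. [C1‖L1]  r_C1² − 576 = 0  ⇒  r_C1 = 24 (r>0 drops 1)

24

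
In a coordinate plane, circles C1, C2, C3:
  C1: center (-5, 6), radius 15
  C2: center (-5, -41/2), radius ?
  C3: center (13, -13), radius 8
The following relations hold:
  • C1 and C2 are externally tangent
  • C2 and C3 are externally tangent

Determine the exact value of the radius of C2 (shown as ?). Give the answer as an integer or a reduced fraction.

1. [ext C1·C2]  r_C2² + 30r_C2 − 1909/4 = 0  ⇒  r_C2 = 23/2 (r>0 drops 1)
2. [ext C2·C3]  r_C2² + 16r_C2 − 1265/4 = 0  ⇒  r_C2 = 23/2 (r>0 drops 1)

23/2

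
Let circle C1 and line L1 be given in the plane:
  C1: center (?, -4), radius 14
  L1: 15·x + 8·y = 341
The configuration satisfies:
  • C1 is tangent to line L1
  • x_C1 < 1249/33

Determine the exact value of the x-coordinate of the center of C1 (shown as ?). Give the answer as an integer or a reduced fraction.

9

1. [C1‖L1]  x_C1² − (746/15)x_C1 + 1833/5 = 0  ⇒  x_C1 = 9 or 611/15
2. given x_C1 < 1249/33: keep 9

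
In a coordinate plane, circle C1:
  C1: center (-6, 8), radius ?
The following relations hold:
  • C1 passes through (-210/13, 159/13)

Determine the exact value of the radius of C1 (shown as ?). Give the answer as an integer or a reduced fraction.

1. [C1∋P]  r_C1² − 121 = 0  ⇒  r_C1 = 11 (r>0 drops 1)

11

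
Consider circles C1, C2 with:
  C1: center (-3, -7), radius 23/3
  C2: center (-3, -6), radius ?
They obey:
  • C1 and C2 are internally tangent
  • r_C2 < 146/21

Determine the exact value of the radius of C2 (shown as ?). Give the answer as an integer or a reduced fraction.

20/3

1. [int C1,C2]  r_C2² − (46/3)r_C2 + 520/9 = 0  ⇒  r_C2 = 20/3 or 26/3
2. given r_C2 < 146/21: keep 20/3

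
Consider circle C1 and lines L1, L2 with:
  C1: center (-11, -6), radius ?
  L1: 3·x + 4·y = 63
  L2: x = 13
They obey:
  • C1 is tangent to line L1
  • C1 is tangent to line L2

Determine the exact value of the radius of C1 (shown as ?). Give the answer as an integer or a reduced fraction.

1. [C1‖L1]  r_C1² − 576 = 0  ⇒  r_C1 = 24 (r>0 drops 1)
2. [C1‖L2]  r_C1² − 576 = 0  ⇒  r_C1 = 24 (r>0 drops 1)

24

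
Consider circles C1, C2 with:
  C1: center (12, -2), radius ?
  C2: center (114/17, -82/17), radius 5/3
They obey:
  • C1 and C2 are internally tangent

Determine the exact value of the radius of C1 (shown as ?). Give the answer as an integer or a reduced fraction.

1. [int C1,C2]  r_C1² − (10/3)r_C1 − 299/9 = 0  ⇒  r_C1 = 23/3 (r>0 drops 1)

23/3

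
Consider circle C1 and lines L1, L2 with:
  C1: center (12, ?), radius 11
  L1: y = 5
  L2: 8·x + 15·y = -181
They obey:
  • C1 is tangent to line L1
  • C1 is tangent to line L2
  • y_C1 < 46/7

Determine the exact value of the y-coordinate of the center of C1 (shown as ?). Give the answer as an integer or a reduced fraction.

-6

1. [C1‖L1]  y_C1² − 10y_C1 − 96 = 0  ⇒  y_C1 = -6 or 16
2. [C1‖L2]  y_C1² + (554/15)y_C1 + 928/5 = 0  ⇒  y_C1 = -464/15 or -6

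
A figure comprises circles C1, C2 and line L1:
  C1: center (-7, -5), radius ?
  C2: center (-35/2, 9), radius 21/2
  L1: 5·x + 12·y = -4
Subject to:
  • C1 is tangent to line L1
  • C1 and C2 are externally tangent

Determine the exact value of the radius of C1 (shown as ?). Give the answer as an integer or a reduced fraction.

7

1. [C1‖L1]  r_C1² − 49 = 0  ⇒  r_C1 = 7 (r>0 drops 1)
2. [ext C1·C2]  r_C1² + 21r_C1 − 196 = 0  ⇒  r_C1 = 7 (r>0 drops 1)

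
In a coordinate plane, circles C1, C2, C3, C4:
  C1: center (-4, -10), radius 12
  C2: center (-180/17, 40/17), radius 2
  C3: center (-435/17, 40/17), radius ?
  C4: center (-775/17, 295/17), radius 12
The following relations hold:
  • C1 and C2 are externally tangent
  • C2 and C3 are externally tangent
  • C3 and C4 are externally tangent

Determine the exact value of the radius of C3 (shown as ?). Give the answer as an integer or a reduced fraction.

13

1. [ext C2·C3]  r_C3² + 4r_C3 − 221 = 0  ⇒  r_C3 = 13 (r>0 drops 1)
2. [ext C3·C4]  r_C3² + 24r_C3 − 481 = 0  ⇒  r_C3 = 13 (r>0 drops 1)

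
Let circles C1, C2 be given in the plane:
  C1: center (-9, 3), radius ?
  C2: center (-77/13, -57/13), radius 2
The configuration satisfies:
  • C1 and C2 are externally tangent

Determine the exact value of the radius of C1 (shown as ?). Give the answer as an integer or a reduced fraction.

6

1. [ext C1·C2]  r_C1² + 4r_C1 − 60 = 0  ⇒  r_C1 = 6 (r>0 drops 1)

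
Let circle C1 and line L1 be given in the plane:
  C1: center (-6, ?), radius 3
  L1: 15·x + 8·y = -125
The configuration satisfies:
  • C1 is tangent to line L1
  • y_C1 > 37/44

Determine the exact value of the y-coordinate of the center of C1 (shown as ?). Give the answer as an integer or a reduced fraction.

1. [C1‖L1]  y_C1² + (35/4)y_C1 − 43/2 = 0  ⇒  y_C1 = -43/4 or 2
2. given y_C1 > 37/44: keep 2

2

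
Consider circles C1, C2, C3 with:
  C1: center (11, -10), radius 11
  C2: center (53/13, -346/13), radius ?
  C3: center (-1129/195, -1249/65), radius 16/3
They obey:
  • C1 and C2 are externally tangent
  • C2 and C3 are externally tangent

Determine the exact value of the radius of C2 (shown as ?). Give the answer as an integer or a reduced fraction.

1. [ext C1·C2]  r_C2² + 22r_C2 − 203 = 0  ⇒  r_C2 = 7 (r>0 drops 1)
2. [ext C2·C3]  r_C2² + (32/3)r_C2 − 371/3 = 0  ⇒  r_C2 = 7 (r>0 drops 1)

7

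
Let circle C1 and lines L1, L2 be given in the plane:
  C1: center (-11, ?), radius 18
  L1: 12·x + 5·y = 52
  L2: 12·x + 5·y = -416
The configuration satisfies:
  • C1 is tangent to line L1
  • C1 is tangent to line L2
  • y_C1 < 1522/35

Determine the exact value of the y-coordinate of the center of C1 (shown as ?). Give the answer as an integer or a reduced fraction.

1. [C1‖L1]  y_C1² − (368/5)y_C1 − 836 = 0  ⇒  y_C1 = -10 or 418/5
2. [C1‖L2]  y_C1² + (568/5)y_C1 + 1036 = 0  ⇒  y_C1 = -518/5 or -10

-10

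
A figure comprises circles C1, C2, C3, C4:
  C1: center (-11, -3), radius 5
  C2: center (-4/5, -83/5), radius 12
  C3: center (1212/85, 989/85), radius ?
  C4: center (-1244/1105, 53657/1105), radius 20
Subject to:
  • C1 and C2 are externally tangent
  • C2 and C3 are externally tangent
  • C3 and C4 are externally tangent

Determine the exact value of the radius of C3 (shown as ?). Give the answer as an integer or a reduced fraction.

1. [ext C2·C3]  r_C3² + 24r_C3 − 880 = 0  ⇒  r_C3 = 20 (r>0 drops 1)
2. [ext C3·C4]  r_C3² + 40r_C3 − 1200 = 0  ⇒  r_C3 = 20 (r>0 drops 1)

20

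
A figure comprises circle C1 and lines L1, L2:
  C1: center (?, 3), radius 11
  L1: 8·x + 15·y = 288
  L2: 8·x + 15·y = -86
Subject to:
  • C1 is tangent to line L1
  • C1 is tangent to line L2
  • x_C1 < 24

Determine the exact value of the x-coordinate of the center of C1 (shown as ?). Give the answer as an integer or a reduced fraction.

1. [C1‖L1]  x_C1² − (243/4)x_C1 + 1505/4 = 0  ⇒  x_C1 = 7 or 215/4
2. [C1‖L2]  x_C1² + (131/4)x_C1 − 1113/4 = 0  ⇒  x_C1 = -159/4 or 7

7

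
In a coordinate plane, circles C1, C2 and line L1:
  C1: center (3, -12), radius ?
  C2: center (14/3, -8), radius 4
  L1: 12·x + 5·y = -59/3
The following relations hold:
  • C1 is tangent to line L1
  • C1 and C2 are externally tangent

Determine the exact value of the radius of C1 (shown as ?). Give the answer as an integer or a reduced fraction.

1. [C1‖L1]  r_C1² − 1/9 = 0  ⇒  r_C1 = 1/3 (r>0 drops 1)
2. [ext C1·C2]  r_C1² + 8r_C1 − 25/9 = 0  ⇒  r_C1 = 1/3 (r>0 drops 1)

1/3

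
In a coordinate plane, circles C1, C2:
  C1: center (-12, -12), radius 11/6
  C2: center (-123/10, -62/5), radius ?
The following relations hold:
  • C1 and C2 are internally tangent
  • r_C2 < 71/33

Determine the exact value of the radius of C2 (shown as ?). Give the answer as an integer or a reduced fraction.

4/3

1. [int C1,C2]  r_C2² − (11/3)r_C2 + 28/9 = 0  ⇒  r_C2 = 4/3 or 7/3
2. given r_C2 < 71/33: keep 4/3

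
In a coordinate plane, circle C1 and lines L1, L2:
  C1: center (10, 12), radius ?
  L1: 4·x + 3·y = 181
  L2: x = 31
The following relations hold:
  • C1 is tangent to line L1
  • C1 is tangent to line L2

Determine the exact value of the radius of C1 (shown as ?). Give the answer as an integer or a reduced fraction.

21

1. [C1‖L1]  r_C1² − 441 = 0  ⇒  r_C1 = 21 (r>0 drops 1)
2. [C1‖L2]  r_C1² − 441 = 0  ⇒  r_C1 = 21 (r>0 drops 1)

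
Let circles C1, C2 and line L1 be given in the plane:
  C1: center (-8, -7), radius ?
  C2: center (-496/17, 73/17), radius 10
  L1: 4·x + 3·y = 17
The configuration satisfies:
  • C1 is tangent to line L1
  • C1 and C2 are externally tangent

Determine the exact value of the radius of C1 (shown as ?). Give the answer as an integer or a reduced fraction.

1. [C1‖L1]  r_C1² − 196 = 0  ⇒  r_C1 = 14 (r>0 drops 1)
2. [ext C1·C2]  r_C1² + 20r_C1 − 476 = 0  ⇒  r_C1 = 14 (r>0 drops 1)

14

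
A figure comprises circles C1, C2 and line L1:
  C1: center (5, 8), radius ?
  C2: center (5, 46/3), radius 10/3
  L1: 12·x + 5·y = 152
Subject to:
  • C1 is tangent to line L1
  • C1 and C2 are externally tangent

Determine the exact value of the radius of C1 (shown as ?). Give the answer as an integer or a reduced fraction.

4

1. [C1‖L1]  r_C1² − 16 = 0  ⇒  r_C1 = 4 (r>0 drops 1)
2. [ext C1·C2]  r_C1² + (20/3)r_C1 − 128/3 = 0  ⇒  r_C1 = 4 (r>0 drops 1)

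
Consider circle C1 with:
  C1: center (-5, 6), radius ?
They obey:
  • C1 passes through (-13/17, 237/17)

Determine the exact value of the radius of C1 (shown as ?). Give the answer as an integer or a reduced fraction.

9

1. [C1∋P]  r_C1² − 81 = 0  ⇒  r_C1 = 9 (r>0 drops 1)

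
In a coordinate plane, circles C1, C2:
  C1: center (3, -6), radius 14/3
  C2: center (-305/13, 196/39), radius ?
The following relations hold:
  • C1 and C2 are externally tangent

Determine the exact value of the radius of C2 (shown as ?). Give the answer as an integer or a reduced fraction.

1. [ext C1·C2]  r_C2² + (28/3)r_C2 − 800 = 0  ⇒  r_C2 = 24 (r>0 drops 1)

24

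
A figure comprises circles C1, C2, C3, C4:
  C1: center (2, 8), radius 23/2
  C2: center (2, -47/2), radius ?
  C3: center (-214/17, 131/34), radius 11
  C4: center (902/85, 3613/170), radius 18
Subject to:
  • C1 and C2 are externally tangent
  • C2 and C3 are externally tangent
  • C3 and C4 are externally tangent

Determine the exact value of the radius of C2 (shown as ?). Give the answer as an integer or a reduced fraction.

20

1. [ext C1·C2]  r_C2² + 23r_C2 − 860 = 0  ⇒  r_C2 = 20 (r>0 drops 1)
2. [ext C2·C3]  r_C2² + 22r_C2 − 840 = 0  ⇒  r_C2 = 20 (r>0 drops 1)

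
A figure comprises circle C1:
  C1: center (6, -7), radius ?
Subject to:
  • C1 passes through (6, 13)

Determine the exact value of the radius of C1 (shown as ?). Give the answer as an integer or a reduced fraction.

20

1. [C1∋P]  r_C1² − 400 = 0  ⇒  r_C1 = 20 (r>0 drops 1)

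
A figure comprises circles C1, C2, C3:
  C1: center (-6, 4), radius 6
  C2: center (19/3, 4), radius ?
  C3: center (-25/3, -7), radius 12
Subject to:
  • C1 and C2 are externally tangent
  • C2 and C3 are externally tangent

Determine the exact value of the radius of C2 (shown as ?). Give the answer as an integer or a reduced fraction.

19/3

1. [ext C1·C2]  r_C2² + 12r_C2 − 1045/9 = 0  ⇒  r_C2 = 19/3 (r>0 drops 1)
2. [ext C2·C3]  r_C2² + 24r_C2 − 1729/9 = 0  ⇒  r_C2 = 19/3 (r>0 drops 1)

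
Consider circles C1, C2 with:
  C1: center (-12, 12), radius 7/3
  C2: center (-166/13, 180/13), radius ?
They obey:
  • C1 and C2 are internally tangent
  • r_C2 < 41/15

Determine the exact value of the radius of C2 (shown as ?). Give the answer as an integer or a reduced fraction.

1/3

1. [int C1,C2]  r_C2² − (14/3)r_C2 + 13/9 = 0  ⇒  r_C2 = 1/3 or 13/3
2. given r_C2 < 41/15: keep 1/3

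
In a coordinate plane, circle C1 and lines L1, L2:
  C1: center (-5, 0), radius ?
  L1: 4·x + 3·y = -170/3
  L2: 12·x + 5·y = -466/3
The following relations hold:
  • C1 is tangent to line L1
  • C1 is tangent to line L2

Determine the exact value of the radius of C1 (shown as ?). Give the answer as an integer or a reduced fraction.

22/3

1. [C1‖L1]  r_C1² − 484/9 = 0  ⇒  r_C1 = 22/3 (r>0 drops 1)
2. [C1‖L2]  r_C1² − 484/9 = 0  ⇒  r_C1 = 22/3 (r>0 drops 1)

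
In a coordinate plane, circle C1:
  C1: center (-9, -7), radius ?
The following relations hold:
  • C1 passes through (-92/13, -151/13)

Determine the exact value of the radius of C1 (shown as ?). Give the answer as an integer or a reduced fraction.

1. [C1∋P]  r_C1² − 25 = 0  ⇒  r_C1 = 5 (r>0 drops 1)

5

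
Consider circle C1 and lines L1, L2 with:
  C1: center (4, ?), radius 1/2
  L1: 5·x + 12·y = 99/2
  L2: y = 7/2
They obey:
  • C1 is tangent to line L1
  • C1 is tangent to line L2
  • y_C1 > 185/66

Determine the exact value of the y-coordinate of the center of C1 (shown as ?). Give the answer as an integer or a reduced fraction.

3

1. [C1‖L1]  y_C1² − (59/12)y_C1 + 23/4 = 0  ⇒  y_C1 = 23/12 or 3
2. [C1‖L2]  y_C1² − 7y_C1 + 12 = 0  ⇒  y_C1 = 3 or 4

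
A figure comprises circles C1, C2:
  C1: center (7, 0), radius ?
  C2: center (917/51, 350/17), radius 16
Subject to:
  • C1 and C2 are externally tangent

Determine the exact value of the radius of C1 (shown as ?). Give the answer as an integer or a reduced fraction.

1. [ext C1·C2]  r_C1² + 32r_C1 − 2596/9 = 0  ⇒  r_C1 = 22/3 (r>0 drops 1)

22/3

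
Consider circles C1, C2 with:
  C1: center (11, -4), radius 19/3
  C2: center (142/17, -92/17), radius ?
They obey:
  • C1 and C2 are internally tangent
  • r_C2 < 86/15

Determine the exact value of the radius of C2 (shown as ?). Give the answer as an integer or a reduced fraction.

1. [int C1,C2]  r_C2² − (38/3)r_C2 + 280/9 = 0  ⇒  r_C2 = 10/3 or 28/3
2. given r_C2 < 86/15: keep 10/3

10/3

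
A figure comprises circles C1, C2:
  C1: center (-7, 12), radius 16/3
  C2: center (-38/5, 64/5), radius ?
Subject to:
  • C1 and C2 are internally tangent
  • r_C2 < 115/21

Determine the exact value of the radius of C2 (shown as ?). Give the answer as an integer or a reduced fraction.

1. [int C1,C2]  r_C2² − (32/3)r_C2 + 247/9 = 0  ⇒  r_C2 = 13/3 or 19/3
2. given r_C2 < 115/21: keep 13/3

13/3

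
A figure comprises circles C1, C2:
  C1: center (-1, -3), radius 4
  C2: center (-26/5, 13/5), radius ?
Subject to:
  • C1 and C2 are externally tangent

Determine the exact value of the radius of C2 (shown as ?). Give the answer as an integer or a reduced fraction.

1. [ext C1·C2]  r_C2² + 8r_C2 − 33 = 0  ⇒  r_C2 = 3 (r>0 drops 1)

3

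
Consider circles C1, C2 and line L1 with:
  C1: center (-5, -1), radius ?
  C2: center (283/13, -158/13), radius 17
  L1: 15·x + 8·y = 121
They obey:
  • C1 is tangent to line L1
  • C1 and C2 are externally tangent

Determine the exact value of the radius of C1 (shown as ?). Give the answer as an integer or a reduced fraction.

1. [C1‖L1]  r_C1² − 144 = 0  ⇒  r_C1 = 12 (r>0 drops 1)
2. [ext C1·C2]  r_C1² + 34r_C1 − 552 = 0  ⇒  r_C1 = 12 (r>0 drops 1)

12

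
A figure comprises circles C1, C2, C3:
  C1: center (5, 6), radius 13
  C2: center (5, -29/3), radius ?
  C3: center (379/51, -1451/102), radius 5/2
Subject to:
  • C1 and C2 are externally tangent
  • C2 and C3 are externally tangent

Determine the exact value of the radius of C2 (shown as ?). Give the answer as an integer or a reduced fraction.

8/3

1. [ext C1·C2]  r_C2² + 26r_C2 − 688/9 = 0  ⇒  r_C2 = 8/3 (r>0 drops 1)
2. [ext C2·C3]  r_C2² + 5r_C2 − 184/9 = 0  ⇒  r_C2 = 8/3 (r>0 drops 1)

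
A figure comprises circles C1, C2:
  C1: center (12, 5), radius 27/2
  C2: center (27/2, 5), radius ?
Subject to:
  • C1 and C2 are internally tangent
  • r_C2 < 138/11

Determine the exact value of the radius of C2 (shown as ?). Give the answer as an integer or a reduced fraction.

12

1. [int C1,C2]  r_C2² − 27r_C2 + 180 = 0  ⇒  r_C2 = 12 or 15
2. given r_C2 < 138/11: keep 12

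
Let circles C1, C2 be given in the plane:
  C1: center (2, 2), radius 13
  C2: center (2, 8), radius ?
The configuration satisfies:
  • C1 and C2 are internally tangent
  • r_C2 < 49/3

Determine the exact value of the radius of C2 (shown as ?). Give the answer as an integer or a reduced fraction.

1. [int C1,C2]  r_C2² − 26r_C2 + 133 = 0  ⇒  r_C2 = 7 or 19
2. given r_C2 < 49/3: keep 7

7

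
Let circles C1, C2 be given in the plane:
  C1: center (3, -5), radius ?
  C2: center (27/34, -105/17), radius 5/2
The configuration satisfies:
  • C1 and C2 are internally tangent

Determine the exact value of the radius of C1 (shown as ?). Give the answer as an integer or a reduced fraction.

5

1. [int C1,C2]  r_C1² − 5r_C1 = 0  ⇒  r_C1 = 5 (r>0 drops 1)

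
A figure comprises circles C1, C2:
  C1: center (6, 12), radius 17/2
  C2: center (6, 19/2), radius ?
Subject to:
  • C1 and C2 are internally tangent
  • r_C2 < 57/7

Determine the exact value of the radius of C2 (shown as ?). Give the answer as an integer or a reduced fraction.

1. [int C1,C2]  r_C2² − 17r_C2 + 66 = 0  ⇒  r_C2 = 6 or 11
2. given r_C2 < 57/7: keep 6

6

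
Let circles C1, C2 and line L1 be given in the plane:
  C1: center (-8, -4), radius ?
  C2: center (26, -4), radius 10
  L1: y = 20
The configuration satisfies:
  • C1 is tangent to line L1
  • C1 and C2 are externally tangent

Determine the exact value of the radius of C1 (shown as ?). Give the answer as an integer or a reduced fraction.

24

1. [C1‖L1]  r_C1² − 576 = 0  ⇒  r_C1 = 24 (r>0 drops 1)
2. [ext C1·C2]  r_C1² + 20r_C1 − 1056 = 0  ⇒  r_C1 = 24 (r>0 drops 1)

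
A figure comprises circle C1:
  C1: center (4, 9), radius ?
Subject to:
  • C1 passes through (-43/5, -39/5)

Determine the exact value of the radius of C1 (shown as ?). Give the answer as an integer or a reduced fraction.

1. [C1∋P]  r_C1² − 441 = 0  ⇒  r_C1 = 21 (r>0 drops 1)

21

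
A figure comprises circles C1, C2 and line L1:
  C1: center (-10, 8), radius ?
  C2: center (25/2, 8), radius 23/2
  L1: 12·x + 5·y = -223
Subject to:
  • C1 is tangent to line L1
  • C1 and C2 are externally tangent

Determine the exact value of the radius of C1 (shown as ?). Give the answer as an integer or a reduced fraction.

11

1. [C1‖L1]  r_C1² − 121 = 0  ⇒  r_C1 = 11 (r>0 drops 1)
2. [ext C1·C2]  r_C1² + 23r_C1 − 374 = 0  ⇒  r_C1 = 11 (r>0 drops 1)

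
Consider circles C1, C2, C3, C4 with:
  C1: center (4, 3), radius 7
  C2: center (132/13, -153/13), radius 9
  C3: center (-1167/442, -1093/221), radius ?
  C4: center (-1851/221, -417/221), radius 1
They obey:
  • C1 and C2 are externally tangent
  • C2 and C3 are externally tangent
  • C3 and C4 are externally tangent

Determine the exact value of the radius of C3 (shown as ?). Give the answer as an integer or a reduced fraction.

11/2

1. [ext C2·C3]  r_C3² + 18r_C3 − 517/4 = 0  ⇒  r_C3 = 11/2 (r>0 drops 1)
2. [ext C3·C4]  r_C3² + 2r_C3 − 165/4 = 0  ⇒  r_C3 = 11/2 (r>0 drops 1)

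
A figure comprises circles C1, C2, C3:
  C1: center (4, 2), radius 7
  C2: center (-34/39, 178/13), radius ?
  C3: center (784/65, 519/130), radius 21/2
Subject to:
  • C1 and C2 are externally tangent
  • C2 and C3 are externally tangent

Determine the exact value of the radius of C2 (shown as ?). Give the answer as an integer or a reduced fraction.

17/3

1. [ext C1·C2]  r_C2² + 14r_C2 − 1003/9 = 0  ⇒  r_C2 = 17/3 (r>0 drops 1)
2. [ext C2·C3]  r_C2² + 21r_C2 − 1360/9 = 0  ⇒  r_C2 = 17/3 (r>0 drops 1)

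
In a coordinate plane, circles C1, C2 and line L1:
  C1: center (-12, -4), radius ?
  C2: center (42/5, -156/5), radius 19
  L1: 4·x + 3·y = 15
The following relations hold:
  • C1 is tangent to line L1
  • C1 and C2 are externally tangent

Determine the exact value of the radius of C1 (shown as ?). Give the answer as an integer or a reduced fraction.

15

1. [C1‖L1]  r_C1² − 225 = 0  ⇒  r_C1 = 15 (r>0 drops 1)
2. [ext C1·C2]  r_C1² + 38r_C1 − 795 = 0  ⇒  r_C1 = 15 (r>0 drops 1)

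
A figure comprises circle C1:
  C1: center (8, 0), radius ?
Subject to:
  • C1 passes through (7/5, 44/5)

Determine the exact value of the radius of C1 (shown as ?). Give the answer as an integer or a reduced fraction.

1. [C1∋P]  r_C1² − 121 = 0  ⇒  r_C1 = 11 (r>0 drops 1)

11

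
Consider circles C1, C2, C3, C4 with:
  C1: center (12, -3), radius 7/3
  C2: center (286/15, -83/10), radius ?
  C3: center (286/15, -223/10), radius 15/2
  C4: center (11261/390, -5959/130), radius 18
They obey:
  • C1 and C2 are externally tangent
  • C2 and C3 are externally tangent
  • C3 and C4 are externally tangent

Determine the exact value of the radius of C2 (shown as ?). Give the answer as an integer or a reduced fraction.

1. [ext C1·C2]  r_C2² + (14/3)r_C2 − 871/12 = 0  ⇒  r_C2 = 13/2 (r>0 drops 1)
2. [ext C2·C3]  r_C2² + 15r_C2 − 559/4 = 0  ⇒  r_C2 = 13/2 (r>0 drops 1)

13/2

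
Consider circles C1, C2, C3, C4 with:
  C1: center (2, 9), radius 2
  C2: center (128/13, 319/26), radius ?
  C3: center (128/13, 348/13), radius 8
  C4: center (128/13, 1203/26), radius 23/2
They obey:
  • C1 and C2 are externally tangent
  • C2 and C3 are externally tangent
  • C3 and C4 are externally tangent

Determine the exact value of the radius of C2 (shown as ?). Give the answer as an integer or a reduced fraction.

1. [ext C1·C2]  r_C2² + 4r_C2 − 273/4 = 0  ⇒  r_C2 = 13/2 (r>0 drops 1)
2. [ext C2·C3]  r_C2² + 16r_C2 − 585/4 = 0  ⇒  r_C2 = 13/2 (r>0 drops 1)

13/2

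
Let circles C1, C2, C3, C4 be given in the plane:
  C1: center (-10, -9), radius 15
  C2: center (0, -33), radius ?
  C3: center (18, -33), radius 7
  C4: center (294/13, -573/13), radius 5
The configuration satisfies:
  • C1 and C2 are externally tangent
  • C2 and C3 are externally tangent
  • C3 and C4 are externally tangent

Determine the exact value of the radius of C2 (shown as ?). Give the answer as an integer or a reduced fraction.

1. [ext C1·C2]  r_C2² + 30r_C2 − 451 = 0  ⇒  r_C2 = 11 (r>0 drops 1)
2. [ext C2·C3]  r_C2² + 14r_C2 − 275 = 0  ⇒  r_C2 = 11 (r>0 drops 1)

11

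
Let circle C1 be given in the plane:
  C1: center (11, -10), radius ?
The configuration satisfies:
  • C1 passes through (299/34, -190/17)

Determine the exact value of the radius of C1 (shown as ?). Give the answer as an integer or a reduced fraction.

5/2

1. [C1∋P]  r_C1² − 25/4 = 0  ⇒  r_C1 = 5/2 (r>0 drops 1)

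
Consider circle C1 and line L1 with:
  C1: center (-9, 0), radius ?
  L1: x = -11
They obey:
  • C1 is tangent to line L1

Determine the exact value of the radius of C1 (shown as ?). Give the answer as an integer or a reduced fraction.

1. [C1‖L1]  r_C1² − 4 = 0  ⇒  r_C1 = 2 (r>0 drops 1)

2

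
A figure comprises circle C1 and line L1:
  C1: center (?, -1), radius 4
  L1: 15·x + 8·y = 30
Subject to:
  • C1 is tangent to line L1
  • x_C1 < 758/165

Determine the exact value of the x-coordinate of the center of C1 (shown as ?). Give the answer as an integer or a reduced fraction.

-2

1. [C1‖L1]  x_C1² − (76/15)x_C1 − 212/15 = 0  ⇒  x_C1 = -2 or 106/15
2. given x_C1 < 758/165: keep -2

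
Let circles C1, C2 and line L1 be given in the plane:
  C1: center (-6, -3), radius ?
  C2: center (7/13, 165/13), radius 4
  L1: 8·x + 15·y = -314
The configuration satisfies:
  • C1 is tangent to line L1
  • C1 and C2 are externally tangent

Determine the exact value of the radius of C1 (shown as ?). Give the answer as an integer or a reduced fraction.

13

1. [C1‖L1]  r_C1² − 169 = 0  ⇒  r_C1 = 13 (r>0 drops 1)
2. [ext C1·C2]  r_C1² + 8r_C1 − 273 = 0  ⇒  r_C1 = 13 (r>0 drops 1)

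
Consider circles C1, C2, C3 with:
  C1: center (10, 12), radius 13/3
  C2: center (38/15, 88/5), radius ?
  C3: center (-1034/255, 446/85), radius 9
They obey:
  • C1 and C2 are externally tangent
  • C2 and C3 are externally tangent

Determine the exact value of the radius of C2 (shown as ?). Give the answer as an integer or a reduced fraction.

1. [ext C1·C2]  r_C2² + (26/3)r_C2 − 205/3 = 0  ⇒  r_C2 = 5 (r>0 drops 1)
2. [ext C2·C3]  r_C2² + 18r_C2 − 115 = 0  ⇒  r_C2 = 5 (r>0 drops 1)

5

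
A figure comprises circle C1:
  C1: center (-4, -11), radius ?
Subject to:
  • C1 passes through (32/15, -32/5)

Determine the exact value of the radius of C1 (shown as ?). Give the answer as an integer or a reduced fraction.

1. [C1∋P]  r_C1² − 529/9 = 0  ⇒  r_C1 = 23/3 (r>0 drops 1)

23/3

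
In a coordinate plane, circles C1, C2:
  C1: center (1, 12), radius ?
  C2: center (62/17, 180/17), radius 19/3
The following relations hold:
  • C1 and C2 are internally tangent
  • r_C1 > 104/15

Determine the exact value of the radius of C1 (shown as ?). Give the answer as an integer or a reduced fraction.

1. [int C1,C2]  r_C1² − (38/3)r_C1 + 280/9 = 0  ⇒  r_C1 = 10/3 or 28/3
2. given r_C1 > 104/15: keep 28/3

28/3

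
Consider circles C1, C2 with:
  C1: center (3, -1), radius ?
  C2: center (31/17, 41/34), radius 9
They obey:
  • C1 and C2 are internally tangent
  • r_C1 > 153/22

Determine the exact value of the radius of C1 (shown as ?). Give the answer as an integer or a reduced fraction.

1. [int C1,C2]  r_C1² − 18r_C1 + 299/4 = 0  ⇒  r_C1 = 13/2 or 23/2
2. given r_C1 > 153/22: keep 23/2

23/2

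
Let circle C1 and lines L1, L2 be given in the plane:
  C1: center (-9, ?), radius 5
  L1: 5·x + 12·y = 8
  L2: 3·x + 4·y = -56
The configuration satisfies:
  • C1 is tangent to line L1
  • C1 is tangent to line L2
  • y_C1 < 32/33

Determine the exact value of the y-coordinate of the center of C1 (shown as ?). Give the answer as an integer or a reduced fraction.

1. [C1‖L1]  y_C1² − (53/6)y_C1 − 59/6 = 0  ⇒  y_C1 = -1 or 59/6
2. [C1‖L2]  y_C1² + (29/2)y_C1 + 27/2 = 0  ⇒  y_C1 = -27/2 or -1

-1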